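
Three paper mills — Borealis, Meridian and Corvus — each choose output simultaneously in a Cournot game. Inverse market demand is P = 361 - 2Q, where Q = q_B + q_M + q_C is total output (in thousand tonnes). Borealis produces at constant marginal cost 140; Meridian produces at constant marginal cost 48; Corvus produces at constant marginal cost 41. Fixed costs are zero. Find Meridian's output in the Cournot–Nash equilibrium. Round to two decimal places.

49.75

Borealis's profit: π_B = (361 - 2Q)q_B - (140q_B). Setting ∂π_B/∂q_B = 0: 221 - 4q_B - 2(q_M + q_C) = 0.
Meridian's first-order condition: 313 - 4q_M - 2(q_B + q_C) = 0.
Corvus's profit: π_C = (361 - 2Q)q_C - (41q_C). Setting ∂π_C/∂q_C = 0: 320 - 4q_C - 2(q_B + q_M) = 0.
Summing all 3 equations gives 854 − 8Q = 0, hence Q = 427/4.
Back-substituting: q_B = (221 − 427/2)/2 = 15/4, q_M = (313 − 427/2)/2 = 199/4, q_C = (320 − 427/2)/2 = 213/4.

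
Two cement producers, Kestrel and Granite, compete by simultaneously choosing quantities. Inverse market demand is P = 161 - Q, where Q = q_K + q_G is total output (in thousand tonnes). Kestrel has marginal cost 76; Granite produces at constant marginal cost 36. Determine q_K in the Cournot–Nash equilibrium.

Kestrel's profit: π_K = (161 - Q)q_K - (76q_K). Setting ∂π_K/∂q_K = 0: 85 - 2q_K - (q_G) = 0.
Granite's first-order condition: 125 - 2q_G - (q_K) = 0.
So q_K = (85 - q_G)/2 and q_G = (125 - q_K)/2.
Solving the pair: q_K = 15, q_G = 55.

15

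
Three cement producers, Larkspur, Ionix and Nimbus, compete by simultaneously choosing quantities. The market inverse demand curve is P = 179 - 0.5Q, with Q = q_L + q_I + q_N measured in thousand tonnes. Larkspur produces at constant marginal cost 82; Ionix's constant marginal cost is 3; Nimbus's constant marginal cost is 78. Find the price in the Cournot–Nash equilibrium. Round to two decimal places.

85.50

Larkspur's profit: π_L = (179 - 0.5Q)q_L - (82q_L). Setting ∂π_L/∂q_L = 0: 97 - q_L - (1/2)(q_I + q_N) = 0.
Ionix's profit: π_I = (179 - 0.5Q)q_I - (3q_I). Setting ∂π_I/∂q_I = 0: 176 - q_I - (1/2)(q_L + q_N) = 0.
Nimbus's profit: π_N = (179 - 0.5Q)q_N - (78q_N). Setting ∂π_N/∂q_N = 0: 101 - q_N - (1/2)(q_L + q_I) = 0.
Summing all 3 equations gives 374 − 2Q = 0, hence Q = 187.
Back-substituting: q_L = (97 − 187/2)/(1/2) = 7, q_I = (176 − 187/2)/(1/2) = 165, q_N = (101 − 187/2)/(1/2) = 15.
Total output Q = 187, so price P = 179 - (1/2)·187 = 171/2.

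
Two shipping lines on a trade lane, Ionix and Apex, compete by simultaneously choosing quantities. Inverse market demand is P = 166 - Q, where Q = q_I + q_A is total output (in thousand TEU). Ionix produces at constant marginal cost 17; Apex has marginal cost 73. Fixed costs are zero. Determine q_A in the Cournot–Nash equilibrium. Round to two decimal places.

12.33

Ionix's profit: π_I = (166 - Q)q_I - (17q_I). Setting ∂π_I/∂q_I = 0: 149 - 2q_I - (q_A) = 0.
Apex's first-order condition: 93 - 2q_A - (q_I) = 0.
Best responses: q_I = (149 - q_A)/2, q_A = (93 - q_I)/2.
Substituting one into the other gives q_I = 205/3 and q_A = 37/3.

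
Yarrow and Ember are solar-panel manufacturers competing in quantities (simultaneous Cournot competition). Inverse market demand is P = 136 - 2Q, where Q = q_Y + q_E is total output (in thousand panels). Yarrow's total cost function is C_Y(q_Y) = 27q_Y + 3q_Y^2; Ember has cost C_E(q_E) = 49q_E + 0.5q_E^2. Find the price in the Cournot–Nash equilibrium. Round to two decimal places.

91.52

Yarrow's profit: π_Y = (136 - 2Q)q_Y - (27q_Y + 3q_Y²). Setting ∂π_Y/∂q_Y = 0: 109 - 10q_Y - 2(q_E) = 0.
Ember's first-order condition: 87 - 5q_E - 2(q_Y) = 0.
Rearranging gives the reaction functions q_Y = (109 - 2q_E)/10 and q_E = (87 - 2q_Y)/5.
Substituting one into the other gives q_Y = 371/46 and q_E = 326/23.
Total output Q = 1023/46, so price P = 136 - 2·(1023/46) = 91.5217.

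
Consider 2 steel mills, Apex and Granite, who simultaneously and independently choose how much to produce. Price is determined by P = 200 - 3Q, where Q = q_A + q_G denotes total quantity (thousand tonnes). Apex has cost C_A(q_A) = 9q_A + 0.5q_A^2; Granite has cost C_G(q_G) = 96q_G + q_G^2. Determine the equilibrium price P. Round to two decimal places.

Apex's profit: π_A = (200 - 3Q)q_A - (9q_A + (1/2)q_A²). Setting ∂π_A/∂q_A = 0: 191 - 7q_A - 3(q_G) = 0.
Granite's first-order condition: 104 - 8q_G - 3(q_A) = 0.
Best responses: q_A = (191 - 3q_G)/7, q_G = (104 - 3q_A)/8.
Solving the pair: q_A = 1216/47, q_G = 155/47.
Total output Q = 1371/47, so price P = 200 - 3·(1371/47) = 112.4894.

112.49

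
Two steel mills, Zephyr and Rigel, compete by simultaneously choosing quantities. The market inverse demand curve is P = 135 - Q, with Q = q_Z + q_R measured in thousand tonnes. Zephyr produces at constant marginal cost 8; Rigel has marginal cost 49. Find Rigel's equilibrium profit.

Zephyr's profit: π_Z = (135 - Q)q_Z - (8q_Z). Setting ∂π_Z/∂q_Z = 0: 127 - 2q_Z - (q_R) = 0.
Rigel's profit: π_R = (135 - Q)q_R - (49q_R). Setting ∂π_R/∂q_R = 0: 86 - 2q_R - (q_Z) = 0.
So q_Z = (127 - q_R)/2 and q_R = (86 - q_Z)/2.
Substituting one into the other gives q_Z = 56 and q_R = 15.
Price P = 135 - 71 = 64.
Rigel's profit: (64 - 49)·15 = 225.

225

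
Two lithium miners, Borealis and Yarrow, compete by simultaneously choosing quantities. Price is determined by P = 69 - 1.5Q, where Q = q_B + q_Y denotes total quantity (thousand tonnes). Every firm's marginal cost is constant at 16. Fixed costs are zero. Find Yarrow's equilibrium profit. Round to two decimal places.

208.07

A representative firm's profit is π_i = q_i(69 - 1.5Q) - 16q_i.
Setting ∂π_i/∂q_i = 0 with rivals' quantities fixed: 53 - 3q_i - (3/2)q_j = 0.
With identical firms every q_j equals q_i, so q_j = q_i and 53 = (9/2)q_i, giving q_i = 106/9.
Price P = 69 - (3/2)·(212/9) = 101/3.
Yarrow's profit: (101/3 - 16)·(106/9) = 208.0741.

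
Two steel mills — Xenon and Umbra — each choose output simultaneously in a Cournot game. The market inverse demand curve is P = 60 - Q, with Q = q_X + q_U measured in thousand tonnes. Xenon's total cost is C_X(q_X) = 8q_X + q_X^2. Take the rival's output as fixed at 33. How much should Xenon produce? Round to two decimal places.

4.75

With the rival's output fixed at 33, Xenon's profit is π_X = (60 - 33 - q_X)q_X - (8q_X + q_X²) = (27 - q_X)q_X - (8q_X + q_X²).
∂π_X/∂q_X = 19 - 4q_X = 0, so q_X = 19/4.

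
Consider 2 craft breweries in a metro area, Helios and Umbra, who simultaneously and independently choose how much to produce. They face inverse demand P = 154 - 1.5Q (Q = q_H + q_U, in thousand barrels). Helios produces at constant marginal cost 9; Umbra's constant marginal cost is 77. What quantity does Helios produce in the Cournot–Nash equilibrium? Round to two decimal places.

Helios's profit: π_H = (154 - 1.5Q)q_H - (9q_H). Setting ∂π_H/∂q_H = 0: 145 - 3q_H - (3/2)(q_U) = 0.
Umbra's first-order condition: 77 - 3q_U - (3/2)(q_H) = 0.
Best responses: q_H = (145 - (3/2)q_U)/3, q_U = (77 - (3/2)q_H)/3.
Solving the pair: q_H = 142/3, q_U = 2.

47.33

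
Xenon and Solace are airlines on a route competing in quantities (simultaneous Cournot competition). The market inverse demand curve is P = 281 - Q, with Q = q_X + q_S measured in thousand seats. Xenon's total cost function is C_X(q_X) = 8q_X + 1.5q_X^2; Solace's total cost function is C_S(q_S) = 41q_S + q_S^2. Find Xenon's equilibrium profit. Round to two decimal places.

Xenon's profit: π_X = (281 - Q)q_X - (8q_X + (3/2)q_X²). Setting ∂π_X/∂q_X = 0: 273 - 5q_X - (q_S) = 0.
Solace's first-order condition: 240 - 4q_S - (q_X) = 0.
Best responses: q_X = (273 - q_S)/5, q_S = (240 - q_X)/4.
Solving the pair: q_X = 852/19, q_S = 927/19.
Price P = 281 - 1779/19 = 187.3684.
Xenon's profit: 187.3684·(852/19) - 8·(852/19) - (3/2)(852/19)² = 5027.0360.

5027.04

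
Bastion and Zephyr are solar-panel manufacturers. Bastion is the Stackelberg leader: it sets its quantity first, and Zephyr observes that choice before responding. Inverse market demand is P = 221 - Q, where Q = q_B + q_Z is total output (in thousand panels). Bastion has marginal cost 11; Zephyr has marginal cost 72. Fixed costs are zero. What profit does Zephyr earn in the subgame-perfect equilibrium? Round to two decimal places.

45.56

Solve by backward induction. Given q_B, the follower Zephyr maximises π_Z = (221 - q_B - q_Z)q_Z - 72q_Z.
∂π_Z/∂q_Z = 149 - q_B - 2q_Z = 0 gives the reaction function q_Z = (149 - q_B)/2.
The leader anticipates this reaction. Substituting into P = 221 - Q gives P = 293/2 - (1/2)q_B, so π_B = (293/2 - (1/2)q_B)q_B - 11q_B.
The leader's first-order condition 271/2 - q_B = 0 yields q_B = 271/2.
Then q_Z = (149 - 271/2)/2 = 27/4.
Price P = 221 - 569/4 = 315/4.
Zephyr's profit: (315/4 - 72)·(27/4) = 729/16.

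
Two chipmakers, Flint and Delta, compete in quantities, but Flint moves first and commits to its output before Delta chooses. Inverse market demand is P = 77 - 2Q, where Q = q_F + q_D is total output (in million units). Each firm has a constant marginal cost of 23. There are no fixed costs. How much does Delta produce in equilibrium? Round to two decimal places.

6.75

Solve by backward induction. Given q_F, the follower Delta maximises π_D = (77 - 2q_F - 2q_D)q_D - 23q_D.
∂π_D/∂q_D = 54 - 2q_F - 4q_D = 0 gives the reaction function q_D = (54 - 2q_F)/4.
Flint substitutes q_D(q_F) into its own profit: π_F = q_F(77 - 2q_F - (54 - 2q_F)/2) - 23q_F = (50 - q_F)q_F - 23q_F.
The leader's first-order condition 27 - 2q_F = 0 yields q_F = 27/2.
Then q_D = (54 - 2·(27/2))/4 = 27/4.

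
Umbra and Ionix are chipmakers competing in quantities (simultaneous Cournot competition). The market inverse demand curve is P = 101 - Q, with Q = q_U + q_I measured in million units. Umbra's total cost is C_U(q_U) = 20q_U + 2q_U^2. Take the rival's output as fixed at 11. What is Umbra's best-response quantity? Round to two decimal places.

11.67

With the rival's output fixed at 11, Umbra's profit is π_U = (101 - 11 - q_U)q_U - (20q_U + 2q_U²) = (90 - q_U)q_U - (20q_U + 2q_U²).
∂π_U/∂q_U = 70 - 6q_U = 0, so q_U = 35/3.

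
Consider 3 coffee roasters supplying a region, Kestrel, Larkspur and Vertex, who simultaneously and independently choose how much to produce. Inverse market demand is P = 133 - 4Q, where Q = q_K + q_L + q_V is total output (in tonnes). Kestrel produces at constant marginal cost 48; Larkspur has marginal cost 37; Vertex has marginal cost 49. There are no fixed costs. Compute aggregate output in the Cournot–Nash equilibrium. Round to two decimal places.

16.56

Kestrel's profit: π_K = (133 - 4Q)q_K - (48q_K). Setting ∂π_K/∂q_K = 0: 85 - 8q_K - 4(q_L + q_V) = 0.
Larkspur's profit: π_L = (133 - 4Q)q_L - (37q_L). Setting ∂π_L/∂q_L = 0: 96 - 8q_L - 4(q_K + q_V) = 0.
Vertex's first-order condition: 84 - 8q_V - 4(q_K + q_L) = 0.
Adding the 3 conditions: 265 − 8Q − 8Q = 0, i.e. Q = 265/16.
Back-substituting: q_K = (85 − 265/4)/4 = 75/16, q_L = (96 − 265/4)/4 = 119/16, q_V = (84 − 265/4)/4 = 71/16.
Total output Q = 75/16 + 119/16 + 71/16 = 265/16.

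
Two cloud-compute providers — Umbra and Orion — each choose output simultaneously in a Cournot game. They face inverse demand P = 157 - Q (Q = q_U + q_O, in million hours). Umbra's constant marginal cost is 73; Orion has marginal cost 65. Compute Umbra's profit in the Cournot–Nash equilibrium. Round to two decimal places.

641.78

Umbra's profit: π_U = (157 - Q)q_U - (73q_U). Setting ∂π_U/∂q_U = 0: 84 - 2q_U - (q_O) = 0.
Orion's first-order condition: 92 - 2q_O - (q_U) = 0.
Best responses: q_U = (84 - q_O)/2, q_O = (92 - q_U)/2.
Solving the pair: q_U = 76/3, q_O = 100/3.
Price P = 157 - 176/3 = 295/3.
Umbra's profit: (295/3 - 73)·(76/3) = 641.7778.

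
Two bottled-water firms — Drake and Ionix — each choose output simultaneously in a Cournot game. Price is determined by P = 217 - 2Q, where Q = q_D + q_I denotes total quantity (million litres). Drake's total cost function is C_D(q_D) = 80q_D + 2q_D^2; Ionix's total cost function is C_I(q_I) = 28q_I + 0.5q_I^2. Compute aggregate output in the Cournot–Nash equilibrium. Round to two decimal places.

Drake's profit: π_D = (217 - 2Q)q_D - (80q_D + 2q_D²). Setting ∂π_D/∂q_D = 0: 137 - 8q_D - 2(q_I) = 0.
Ionix's first-order condition: 189 - 5q_I - 2(q_D) = 0.
Rearranging gives the reaction functions q_D = (137 - 2q_I)/8 and q_I = (189 - 2q_D)/5.
Solving the pair: q_D = 307/36, q_I = 619/18.
Total output Q = 307/36 + 619/18 = 515/12.

42.92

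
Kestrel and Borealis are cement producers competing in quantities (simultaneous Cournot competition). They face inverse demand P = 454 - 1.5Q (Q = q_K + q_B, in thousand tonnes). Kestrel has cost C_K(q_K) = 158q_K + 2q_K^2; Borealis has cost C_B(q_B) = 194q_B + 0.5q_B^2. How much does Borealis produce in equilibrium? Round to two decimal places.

53.44

Kestrel's profit: π_K = (454 - 1.5Q)q_K - (158q_K + 2q_K²). Setting ∂π_K/∂q_K = 0: 296 - 7q_K - (3/2)(q_B) = 0.
Borealis's first-order condition: 260 - 4q_B - (3/2)(q_K) = 0.
Best responses: q_K = (296 - (3/2)q_B)/7, q_B = (260 - (3/2)q_K)/4.
Substituting one into the other gives q_K = 30.8350 and q_B = 53.4369.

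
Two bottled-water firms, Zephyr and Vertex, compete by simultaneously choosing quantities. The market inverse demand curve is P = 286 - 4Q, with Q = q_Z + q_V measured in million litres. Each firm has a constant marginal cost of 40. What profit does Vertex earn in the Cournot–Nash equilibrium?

1681

A representative firm's profit is π_i = q_i(286 - 4Q) - 40q_i.
Setting ∂π_i/∂q_i = 0 with rivals' quantities fixed: 246 - 8q_i - 4q_j = 0.
With identical firms every q_j equals q_i, so q_j = q_i and 246 = 12q_i, giving q_i = 41/2.
Price P = 286 - 4·41 = 122.
Vertex's profit: (122 - 40)·(41/2) = 1681.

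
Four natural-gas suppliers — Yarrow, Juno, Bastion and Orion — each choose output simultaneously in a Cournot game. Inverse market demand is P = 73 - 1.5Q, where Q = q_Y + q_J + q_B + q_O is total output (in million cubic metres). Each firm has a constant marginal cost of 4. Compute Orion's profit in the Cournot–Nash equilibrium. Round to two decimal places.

A representative firm's profit is π_i = q_i(73 - 1.5Q) - 4q_i.
First-order condition (treating rivals' output as given): 69 - 3q_i - (3/2)·Σ_{j≠i} q_j = 0.
By symmetry each firm produces the same amount; substituting Σ_{j≠i} q_j = 3q_i yields q_i = 69/(15/2) = 46/5.
Price P = 73 - (3/2)·(184/5) = 89/5.
Orion's profit: (89/5 - 4)·(46/5) = 126.9600.

126.96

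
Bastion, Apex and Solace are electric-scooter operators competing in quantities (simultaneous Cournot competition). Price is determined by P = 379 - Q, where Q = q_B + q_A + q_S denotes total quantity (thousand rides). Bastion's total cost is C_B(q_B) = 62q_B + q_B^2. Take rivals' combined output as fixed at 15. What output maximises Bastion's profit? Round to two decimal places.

75.50

With rivals' combined output fixed at 15, Bastion's profit is π_B = (379 - 15 - q_B)q_B - (62q_B + q_B²) = (364 - q_B)q_B - (62q_B + q_B²).
∂π_B/∂q_B = 302 - 4q_B = 0, so q_B = 151/2.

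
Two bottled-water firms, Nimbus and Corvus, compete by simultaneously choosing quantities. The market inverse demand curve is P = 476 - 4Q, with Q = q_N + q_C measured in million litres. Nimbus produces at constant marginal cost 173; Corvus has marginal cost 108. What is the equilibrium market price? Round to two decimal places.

252.33

Nimbus's profit: π_N = (476 - 4Q)q_N - (173q_N). Setting ∂π_N/∂q_N = 0: 303 - 8q_N - 4(q_C) = 0.
Corvus's profit: π_C = (476 - 4Q)q_C - (108q_C). Setting ∂π_C/∂q_C = 0: 368 - 8q_C - 4(q_N) = 0.
Best responses: q_N = (303 - 4q_C)/8, q_C = (368 - 4q_N)/8.
Substituting one into the other gives q_N = 119/6 and q_C = 433/12.
Total output Q = 671/12, so price P = 476 - 4·(671/12) = 757/3.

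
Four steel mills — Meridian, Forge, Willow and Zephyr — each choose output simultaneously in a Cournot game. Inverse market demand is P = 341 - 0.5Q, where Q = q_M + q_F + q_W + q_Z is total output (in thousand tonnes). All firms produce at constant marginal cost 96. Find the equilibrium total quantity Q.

Each firm earns π_i = (341 - 0.5Q)q_i - 96q_i.
Setting ∂π_i/∂q_i = 0 with rivals' quantities fixed: 245 - q_i - (1/2)·Σ_{j≠i} q_j = 0.
With identical firms every q_j equals q_i, so Σ_{j≠i} q_j = 3q_i and 245 = (5/2)q_i, giving q_i = 98.
Total output Q = 98 + 98 + 98 + 98 = 392.

392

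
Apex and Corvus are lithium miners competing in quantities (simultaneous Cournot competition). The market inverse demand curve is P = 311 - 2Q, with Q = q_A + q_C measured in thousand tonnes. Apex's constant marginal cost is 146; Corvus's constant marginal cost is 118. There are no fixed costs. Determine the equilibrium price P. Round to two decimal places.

191.67

Apex's profit: π_A = (311 - 2Q)q_A - (146q_A). Setting ∂π_A/∂q_A = 0: 165 - 4q_A - 2(q_C) = 0.
Corvus's first-order condition: 193 - 4q_C - 2(q_A) = 0.
Best responses: q_A = (165 - 2q_C)/4, q_C = (193 - 2q_A)/4.
Solving the pair: q_A = 137/6, q_C = 221/6.
Total output Q = 179/3, so price P = 311 - 2·(179/3) = 575/3.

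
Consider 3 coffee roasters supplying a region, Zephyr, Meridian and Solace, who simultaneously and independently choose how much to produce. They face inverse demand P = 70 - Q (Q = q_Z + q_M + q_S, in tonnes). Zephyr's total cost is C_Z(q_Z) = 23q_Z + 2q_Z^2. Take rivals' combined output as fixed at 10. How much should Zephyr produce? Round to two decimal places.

6.17

With rivals' combined output fixed at 10, Zephyr's profit is π_Z = (70 - 10 - q_Z)q_Z - (23q_Z + 2q_Z²) = (60 - q_Z)q_Z - (23q_Z + 2q_Z²).
∂π_Z/∂q_Z = 37 - 6q_Z = 0, so q_Z = 37/6.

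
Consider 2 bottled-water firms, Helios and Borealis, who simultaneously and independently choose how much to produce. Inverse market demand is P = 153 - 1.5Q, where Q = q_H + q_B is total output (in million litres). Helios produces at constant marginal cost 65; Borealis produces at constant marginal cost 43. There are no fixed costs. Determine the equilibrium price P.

Helios's profit: π_H = (153 - 1.5Q)q_H - (65q_H). Setting ∂π_H/∂q_H = 0: 88 - 3q_H - (3/2)(q_B) = 0.
Borealis's profit: π_B = (153 - 1.5Q)q_B - (43q_B). Setting ∂π_B/∂q_B = 0: 110 - 3q_B - (3/2)(q_H) = 0.
Rearranging gives the reaction functions q_H = (88 - (3/2)q_B)/3 and q_B = (110 - (3/2)q_H)/3.
Substituting one into the other gives q_H = 44/3 and q_B = 88/3.
Total output Q = 44, so price P = 153 - (3/2)·44 = 87.

87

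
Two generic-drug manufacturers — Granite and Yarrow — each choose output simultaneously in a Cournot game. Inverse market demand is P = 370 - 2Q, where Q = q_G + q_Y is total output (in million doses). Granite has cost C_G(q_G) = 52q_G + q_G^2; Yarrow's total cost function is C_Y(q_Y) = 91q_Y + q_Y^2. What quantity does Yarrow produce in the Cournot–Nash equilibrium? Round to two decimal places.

Granite's profit: π_G = (370 - 2Q)q_G - (52q_G + q_G²). Setting ∂π_G/∂q_G = 0: 318 - 6q_G - 2(q_Y) = 0.
Yarrow's first-order condition: 279 - 6q_Y - 2(q_G) = 0.
So q_G = (318 - 2q_Y)/6 and q_Y = (279 - 2q_G)/6.
Substituting one into the other gives q_G = 675/16 and q_Y = 519/16.

32.44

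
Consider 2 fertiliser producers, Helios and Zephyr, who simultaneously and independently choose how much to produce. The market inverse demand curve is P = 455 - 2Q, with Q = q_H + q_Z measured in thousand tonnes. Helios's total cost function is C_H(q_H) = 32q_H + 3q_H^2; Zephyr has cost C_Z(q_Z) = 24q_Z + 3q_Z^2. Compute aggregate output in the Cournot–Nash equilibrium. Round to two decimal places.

Helios's profit: π_H = (455 - 2Q)q_H - (32q_H + 3q_H²). Setting ∂π_H/∂q_H = 0: 423 - 10q_H - 2(q_Z) = 0.
Zephyr's first-order condition: 431 - 10q_Z - 2(q_H) = 0.
Best responses: q_H = (423 - 2q_Z)/10, q_Z = (431 - 2q_H)/10.
Substituting one into the other gives q_H = 421/12 and q_Z = 433/12.
Total output Q = 421/12 + 433/12 = 427/6.

71.17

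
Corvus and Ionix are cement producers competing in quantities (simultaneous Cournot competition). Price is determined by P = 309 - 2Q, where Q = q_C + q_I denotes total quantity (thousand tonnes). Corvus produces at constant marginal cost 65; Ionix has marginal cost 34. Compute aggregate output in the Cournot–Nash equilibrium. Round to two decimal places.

86.50

Corvus's profit: π_C = (309 - 2Q)q_C - (65q_C). Setting ∂π_C/∂q_C = 0: 244 - 4q_C - 2(q_I) = 0.
Ionix's profit: π_I = (309 - 2Q)q_I - (34q_I). Setting ∂π_I/∂q_I = 0: 275 - 4q_I - 2(q_C) = 0.
Best responses: q_C = (244 - 2q_I)/4, q_I = (275 - 2q_C)/4.
Solving the pair: q_C = 71/2, q_I = 51.
Total output Q = 71/2 + 51 = 173/2.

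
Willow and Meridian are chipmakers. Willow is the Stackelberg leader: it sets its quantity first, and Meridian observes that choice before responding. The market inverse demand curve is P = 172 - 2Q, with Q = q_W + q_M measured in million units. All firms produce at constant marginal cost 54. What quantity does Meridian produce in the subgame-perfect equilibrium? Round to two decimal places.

14.75

The follower Meridian best-responds to any q_W: π_M = (172 - 2Q)q_M - 54q_M.
∂π_M/∂q_M = 118 - 2q_W - 4q_M = 0 gives the reaction function q_M = (118 - 2q_W)/4.
Willow substitutes q_M(q_W) into its own profit: π_W = q_W(172 - 2q_W - (118 - 2q_W)/2) - 54q_W = (113 - q_W)q_W - 54q_W.
The leader's first-order condition 59 - 2q_W = 0 yields q_W = 59/2.
Then q_M = (118 - 2·(59/2))/4 = 59/4.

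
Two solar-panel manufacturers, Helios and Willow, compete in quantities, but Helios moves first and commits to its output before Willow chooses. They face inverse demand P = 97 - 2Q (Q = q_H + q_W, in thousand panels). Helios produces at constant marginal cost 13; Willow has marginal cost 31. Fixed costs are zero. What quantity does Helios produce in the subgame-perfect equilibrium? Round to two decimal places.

25.50

Solve by backward induction. Given q_H, the follower Willow maximises π_W = (97 - 2q_H - 2q_W)q_W - 31q_W.
∂π_W/∂q_W = 66 - 2q_H - 4q_W = 0 gives the reaction function q_W = (66 - 2q_H)/4.
The leader anticipates this reaction. Substituting into P = 97 - 2Q gives P = 64 - q_H, so π_H = (64 - q_H)q_H - 13q_H.
Leader FOC: 51 - 2q_H = 0, so q_H = 51/2.
Then q_W = (66 - 2·(51/2))/4 = 15/4.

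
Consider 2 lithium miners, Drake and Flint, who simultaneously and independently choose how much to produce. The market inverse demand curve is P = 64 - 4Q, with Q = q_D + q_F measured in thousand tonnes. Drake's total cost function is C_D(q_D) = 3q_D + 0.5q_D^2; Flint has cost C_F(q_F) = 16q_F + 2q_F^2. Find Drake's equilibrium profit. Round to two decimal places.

155.03

Drake's profit: π_D = (64 - 4Q)q_D - (3q_D + (1/2)q_D²). Setting ∂π_D/∂q_D = 0: 61 - 9q_D - 4(q_F) = 0.
Flint's first-order condition: 48 - 12q_F - 4(q_D) = 0.
So q_D = (61 - 4q_F)/9 and q_F = (48 - 4q_D)/12.
Substituting one into the other gives q_D = 135/23 and q_F = 47/23.
Price P = 64 - 4·(182/23) = 744/23.
Drake's profit: (744/23)·(135/23) - 3·(135/23) - (1/2)(135/23)² = 155.0331.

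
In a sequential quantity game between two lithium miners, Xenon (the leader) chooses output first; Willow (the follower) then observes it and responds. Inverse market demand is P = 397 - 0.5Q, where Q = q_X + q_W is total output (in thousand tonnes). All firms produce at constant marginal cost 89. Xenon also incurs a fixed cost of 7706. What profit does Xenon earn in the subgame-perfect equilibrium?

16010

Solve by backward induction. Given q_X, the follower Willow maximises π_W = (397 - (1/2)q_X - (1/2)q_W)q_W - 89q_W.
Setting the follower's marginal profit to zero, 308 - (1/2)q_X - q_W = 0, i.e. q_W = (308 - (1/2)q_X).
The leader anticipates this reaction. Substituting into P = 397 - 0.5Q gives P = 243 - (1/4)q_X, so π_X = (243 - (1/4)q_X)q_X - 89q_X.
The leader's first-order condition 154 - (1/2)q_X = 0 yields q_X = 308.
Then q_W = (308 - (1/2)·308) = 154.
Price P = 397 - (1/2)·462 = 166.
Xenon's profit: (166 - 89)·308 - 7706 = 16010.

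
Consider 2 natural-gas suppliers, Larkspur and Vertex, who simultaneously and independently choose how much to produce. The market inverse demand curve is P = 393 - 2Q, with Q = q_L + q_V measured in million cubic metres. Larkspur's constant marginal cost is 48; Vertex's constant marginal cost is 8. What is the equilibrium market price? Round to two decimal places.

149.67

Larkspur's profit: π_L = (393 - 2Q)q_L - (48q_L). Setting ∂π_L/∂q_L = 0: 345 - 4q_L - 2(q_V) = 0.
Vertex's profit: π_V = (393 - 2Q)q_V - (8q_V). Setting ∂π_V/∂q_V = 0: 385 - 4q_V - 2(q_L) = 0.
Rearranging gives the reaction functions q_L = (345 - 2q_V)/4 and q_V = (385 - 2q_L)/4.
Solving the pair: q_L = 305/6, q_V = 425/6.
Total output Q = 365/3, so price P = 393 - 2·(365/3) = 449/3.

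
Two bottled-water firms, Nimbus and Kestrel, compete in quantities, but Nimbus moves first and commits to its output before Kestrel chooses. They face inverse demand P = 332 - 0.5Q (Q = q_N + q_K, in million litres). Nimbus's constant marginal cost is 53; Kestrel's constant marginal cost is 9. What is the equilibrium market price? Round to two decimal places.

111.75

Solve by backward induction. Given q_N, the follower Kestrel maximises π_K = (332 - (1/2)q_N - (1/2)q_K)q_K - 9q_K.
∂π_K/∂q_K = 323 - (1/2)q_N - q_K = 0 gives the reaction function q_K = (323 - (1/2)q_N).
The leader anticipates this reaction. Substituting into P = 332 - 0.5Q gives P = 341/2 - (1/4)q_N, so π_N = (341/2 - (1/4)q_N)q_N - 53q_N.
Leader FOC: 235/2 - (1/2)q_N = 0, so q_N = 235.
Then q_K = (323 - (1/2)·235) = 411/2.
Total output Q = 881/2, so price P = 332 - (1/2)·(881/2) = 447/4.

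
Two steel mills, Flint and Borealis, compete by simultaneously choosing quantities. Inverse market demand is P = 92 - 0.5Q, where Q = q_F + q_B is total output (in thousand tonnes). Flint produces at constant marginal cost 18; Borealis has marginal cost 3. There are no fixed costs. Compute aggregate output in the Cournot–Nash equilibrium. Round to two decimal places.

108.67

Flint's profit: π_F = (92 - 0.5Q)q_F - (18q_F). Setting ∂π_F/∂q_F = 0: 74 - q_F - (1/2)(q_B) = 0.
Borealis's profit: π_B = (92 - 0.5Q)q_B - (3q_B). Setting ∂π_B/∂q_B = 0: 89 - q_B - (1/2)(q_F) = 0.
So q_F = (74 - (1/2)q_B) and q_B = (89 - (1/2)q_F).
Substituting one into the other gives q_F = 118/3 and q_B = 208/3.
Total output Q = 118/3 + 208/3 = 326/3.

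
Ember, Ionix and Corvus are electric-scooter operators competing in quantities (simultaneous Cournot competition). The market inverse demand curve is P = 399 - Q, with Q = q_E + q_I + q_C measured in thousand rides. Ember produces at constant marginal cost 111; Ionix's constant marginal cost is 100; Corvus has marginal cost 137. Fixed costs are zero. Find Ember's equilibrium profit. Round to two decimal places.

5738.06

Ember's profit: π_E = (399 - Q)q_E - (111q_E). Setting ∂π_E/∂q_E = 0: 288 - 2q_E - (q_I + q_C) = 0.
Ionix's profit: π_I = (399 - Q)q_I - (100q_I). Setting ∂π_I/∂q_I = 0: 299 - 2q_I - (q_E + q_C) = 0.
Corvus's profit: π_C = (399 - Q)q_C - (137q_C). Setting ∂π_C/∂q_C = 0: 262 - 2q_C - (q_E + q_I) = 0.
Adding the 3 first-order conditions: 849 − 4Q = 0, so Q = 849/4.
Back-substituting: q_E = (288 − 849/4) = 303/4, q_I = (299 − 849/4) = 347/4, q_C = (262 − 849/4) = 199/4.
Price P = 399 - 849/4 = 747/4.
Ember's profit: (747/4 - 111)·(303/4) = 5738.0625.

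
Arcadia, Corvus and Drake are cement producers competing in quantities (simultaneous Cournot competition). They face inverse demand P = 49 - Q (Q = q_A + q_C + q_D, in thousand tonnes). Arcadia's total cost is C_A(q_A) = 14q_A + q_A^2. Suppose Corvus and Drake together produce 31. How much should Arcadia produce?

With rivals' combined output fixed at 31, Arcadia's profit is π_A = (49 - 31 - q_A)q_A - (14q_A + q_A²) = (18 - q_A)q_A - (14q_A + q_A²).
∂π_A/∂q_A = 4 - 4q_A = 0, so q_A = 1.

1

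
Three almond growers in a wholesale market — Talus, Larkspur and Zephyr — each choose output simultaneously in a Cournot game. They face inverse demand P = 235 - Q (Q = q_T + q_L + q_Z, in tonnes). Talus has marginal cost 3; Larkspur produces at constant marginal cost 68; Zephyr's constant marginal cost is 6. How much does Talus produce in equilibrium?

75

Talus's profit: π_T = (235 - Q)q_T - (3q_T). Setting ∂π_T/∂q_T = 0: 232 - 2q_T - (q_L + q_Z) = 0.
Larkspur's first-order condition: 167 - 2q_L - (q_T + q_Z) = 0.
Zephyr's profit: π_Z = (235 - Q)q_Z - (6q_Z). Setting ∂π_Z/∂q_Z = 0: 229 - 2q_Z - (q_T + q_L) = 0.
Adding the 3 conditions: 628 − 2Q − 2Q = 0, i.e. Q = 157.
Back-substituting: q_T = (232 − 157) = 75, q_L = (167 − 157) = 10, q_Z = (229 − 157) = 72.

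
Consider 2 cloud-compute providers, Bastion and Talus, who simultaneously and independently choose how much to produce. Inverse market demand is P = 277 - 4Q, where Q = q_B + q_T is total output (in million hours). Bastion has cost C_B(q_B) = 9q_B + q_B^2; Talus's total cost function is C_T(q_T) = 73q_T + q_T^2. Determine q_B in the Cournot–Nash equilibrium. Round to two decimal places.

22.19

Bastion's profit: π_B = (277 - 4Q)q_B - (9q_B + q_B²). Setting ∂π_B/∂q_B = 0: 268 - 10q_B - 4(q_T) = 0.
Talus's first-order condition: 204 - 10q_T - 4(q_B) = 0.
Best responses: q_B = (268 - 4q_T)/10, q_T = (204 - 4q_B)/10.
Substituting one into the other gives q_B = 466/21 and q_T = 242/21.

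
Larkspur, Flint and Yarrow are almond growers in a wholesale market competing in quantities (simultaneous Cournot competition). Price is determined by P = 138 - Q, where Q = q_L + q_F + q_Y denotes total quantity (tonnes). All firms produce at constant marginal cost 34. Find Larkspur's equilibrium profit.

A representative firm's profit is π_i = q_i(138 - Q) - 34q_i.
Setting ∂π_i/∂q_i = 0 with rivals' quantities fixed: 104 - 2q_i - Σ_{j≠i} q_j = 0.
With identical firms every q_j equals q_i, so Σ_{j≠i} q_j = 2q_i and 104 = 4q_i, giving q_i = 26.
Price P = 138 - 78 = 60.
Larkspur's profit: (60 - 34)·26 = 676.

676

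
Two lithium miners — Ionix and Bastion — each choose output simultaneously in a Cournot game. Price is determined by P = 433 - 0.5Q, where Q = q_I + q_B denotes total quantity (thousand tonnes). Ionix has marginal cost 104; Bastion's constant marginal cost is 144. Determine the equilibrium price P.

Ionix's profit: π_I = (433 - 0.5Q)q_I - (104q_I). Setting ∂π_I/∂q_I = 0: 329 - q_I - (1/2)(q_B) = 0.
Bastion's first-order condition: 289 - q_B - (1/2)(q_I) = 0.
Best responses: q_I = (329 - (1/2)q_B), q_B = (289 - (1/2)q_I).
Solving the pair: q_I = 246, q_B = 166.
Total output Q = 412, so price P = 433 - (1/2)·412 = 227.

227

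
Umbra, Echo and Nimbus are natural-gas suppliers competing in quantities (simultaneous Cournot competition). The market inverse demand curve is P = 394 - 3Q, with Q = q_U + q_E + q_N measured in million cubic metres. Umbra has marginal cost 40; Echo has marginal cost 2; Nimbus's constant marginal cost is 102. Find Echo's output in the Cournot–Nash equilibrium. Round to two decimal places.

Umbra's profit: π_U = (394 - 3Q)q_U - (40q_U). Setting ∂π_U/∂q_U = 0: 354 - 6q_U - 3(q_E + q_N) = 0.
Echo's first-order condition: 392 - 6q_E - 3(q_U + q_N) = 0.
Nimbus's first-order condition: 292 - 6q_N - 3(q_U + q_E) = 0.
Adding the 3 conditions: 1038 − 6Q − 6Q = 0, i.e. Q = 173/2.
Back-substituting: q_U = (354 − 519/2)/3 = 63/2, q_E = (392 − 519/2)/3 = 265/6, q_N = (292 − 519/2)/3 = 65/6.

44.17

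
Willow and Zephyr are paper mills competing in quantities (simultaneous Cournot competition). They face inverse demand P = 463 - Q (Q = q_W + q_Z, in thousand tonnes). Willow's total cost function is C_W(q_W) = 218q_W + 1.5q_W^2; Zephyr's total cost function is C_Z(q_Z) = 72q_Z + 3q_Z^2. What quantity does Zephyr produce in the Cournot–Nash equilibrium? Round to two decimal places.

43.85

Willow's profit: π_W = (463 - Q)q_W - (218q_W + (3/2)q_W²). Setting ∂π_W/∂q_W = 0: 245 - 5q_W - (q_Z) = 0.
Zephyr's profit: π_Z = (463 - Q)q_Z - (72q_Z + 3q_Z²). Setting ∂π_Z/∂q_Z = 0: 391 - 8q_Z - (q_W) = 0.
Rearranging gives the reaction functions q_W = (245 - q_Z)/5 and q_Z = (391 - q_W)/8.
Substituting one into the other gives q_W = 523/13 and q_Z = 570/13.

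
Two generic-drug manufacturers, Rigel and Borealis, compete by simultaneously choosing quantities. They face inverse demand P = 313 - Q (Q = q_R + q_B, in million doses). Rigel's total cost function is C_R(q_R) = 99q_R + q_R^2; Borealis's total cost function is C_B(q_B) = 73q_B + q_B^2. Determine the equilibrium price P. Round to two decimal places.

222.20

Rigel's profit: π_R = (313 - Q)q_R - (99q_R + q_R²). Setting ∂π_R/∂q_R = 0: 214 - 4q_R - (q_B) = 0.
Borealis's profit: π_B = (313 - Q)q_B - (73q_B + q_B²). Setting ∂π_B/∂q_B = 0: 240 - 4q_B - (q_R) = 0.
Rearranging gives the reaction functions q_R = (214 - q_B)/4 and q_B = (240 - q_R)/4.
Solving the pair: q_R = 616/15, q_B = 746/15.
Total output Q = 454/5, so price P = 313 - 454/5 = 1111/5.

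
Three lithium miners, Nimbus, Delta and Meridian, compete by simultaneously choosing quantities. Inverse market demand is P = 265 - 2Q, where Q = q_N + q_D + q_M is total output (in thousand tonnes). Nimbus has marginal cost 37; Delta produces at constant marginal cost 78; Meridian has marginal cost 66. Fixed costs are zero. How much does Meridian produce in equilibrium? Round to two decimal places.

22.75

Nimbus's profit: π_N = (265 - 2Q)q_N - (37q_N). Setting ∂π_N/∂q_N = 0: 228 - 4q_N - 2(q_D + q_M) = 0.
Delta's first-order condition: 187 - 4q_D - 2(q_N + q_M) = 0.
Meridian's first-order condition: 199 - 4q_M - 2(q_N + q_D) = 0.
Adding the 3 first-order conditions: 614 − 8Q = 0, so Q = 307/4.
Back-substituting: q_N = (228 − 307/2)/2 = 149/4, q_D = (187 − 307/2)/2 = 67/4, q_M = (199 − 307/2)/2 = 91/4.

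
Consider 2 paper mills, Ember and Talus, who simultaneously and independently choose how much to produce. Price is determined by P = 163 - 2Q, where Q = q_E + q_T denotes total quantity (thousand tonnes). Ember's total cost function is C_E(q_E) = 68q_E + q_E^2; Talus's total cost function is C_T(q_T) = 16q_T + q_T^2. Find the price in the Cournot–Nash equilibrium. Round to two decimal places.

102.50

Ember's profit: π_E = (163 - 2Q)q_E - (68q_E + q_E²). Setting ∂π_E/∂q_E = 0: 95 - 6q_E - 2(q_T) = 0.
Talus's profit: π_T = (163 - 2Q)q_T - (16q_T + q_T²). Setting ∂π_T/∂q_T = 0: 147 - 6q_T - 2(q_E) = 0.
Best responses: q_E = (95 - 2q_T)/6, q_T = (147 - 2q_E)/6.
Substituting one into the other gives q_E = 69/8 and q_T = 173/8.
Total output Q = 121/4, so price P = 163 - 2·(121/4) = 205/2.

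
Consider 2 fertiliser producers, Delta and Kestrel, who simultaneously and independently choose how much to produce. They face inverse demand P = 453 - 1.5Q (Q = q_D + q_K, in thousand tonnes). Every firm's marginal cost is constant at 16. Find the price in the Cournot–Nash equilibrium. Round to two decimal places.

Each firm earns π_i = (453 - 1.5Q)q_i - 16q_i.
Setting ∂π_i/∂q_i = 0 with rivals' quantities fixed: 437 - 3q_i - (3/2)q_j = 0.
By symmetry each firm produces the same amount; substituting q_j = q_i yields q_i = 437/(9/2) = 874/9.
Total output Q = 1748/9, so price P = 453 - (3/2)·(1748/9) = 485/3.

161.67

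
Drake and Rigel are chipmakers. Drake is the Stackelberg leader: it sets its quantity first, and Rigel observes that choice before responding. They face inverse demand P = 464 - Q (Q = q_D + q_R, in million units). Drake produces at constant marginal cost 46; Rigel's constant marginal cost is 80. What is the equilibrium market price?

159

Solve by backward induction. Given q_D, the follower Rigel maximises π_R = (464 - q_D - q_R)q_R - 80q_R.
Follower FOC: 384 - q_D - 2q_R = 0, so q_R(q_D) = (384 - q_D)/2.
The leader anticipates this reaction. Substituting into P = 464 - Q gives P = 272 - (1/2)q_D, so π_D = (272 - (1/2)q_D)q_D - 46q_D.
Leader FOC: 226 - q_D = 0, so q_D = 226.
Then q_R = (384 - 226)/2 = 79.
Total output Q = 305, so price P = 464 - 305 = 159.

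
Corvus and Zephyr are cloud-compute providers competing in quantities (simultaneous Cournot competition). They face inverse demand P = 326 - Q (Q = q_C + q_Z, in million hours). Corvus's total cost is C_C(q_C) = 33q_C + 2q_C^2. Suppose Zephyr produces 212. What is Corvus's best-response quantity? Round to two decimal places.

13.50

With the rival's output fixed at 212, Corvus's profit is π_C = (326 - 212 - q_C)q_C - (33q_C + 2q_C²) = (114 - q_C)q_C - (33q_C + 2q_C²).
∂π_C/∂q_C = 81 - 6q_C = 0, so q_C = 27/2.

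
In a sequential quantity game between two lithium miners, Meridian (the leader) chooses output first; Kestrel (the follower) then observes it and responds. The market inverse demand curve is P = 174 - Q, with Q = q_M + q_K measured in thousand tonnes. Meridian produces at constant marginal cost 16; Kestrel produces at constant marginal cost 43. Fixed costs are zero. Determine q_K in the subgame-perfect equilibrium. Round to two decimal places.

19.25

The follower Kestrel best-responds to any q_M: π_K = (174 - Q)q_K - 43q_K.
Setting the follower's marginal profit to zero, 131 - q_M - 2q_K = 0, i.e. q_K = (131 - q_M)/2.
Meridian substitutes q_K(q_M) into its own profit: π_M = q_M(174 - q_M - (131 - q_M)/2) - 16q_M = (217/2 - (1/2)q_M)q_M - 16q_M.
Maximising: ∂π_M/∂q_M = 185/2 - q_M = 0, giving q_M = 185/2.
Then q_K = (131 - 185/2)/2 = 77/4.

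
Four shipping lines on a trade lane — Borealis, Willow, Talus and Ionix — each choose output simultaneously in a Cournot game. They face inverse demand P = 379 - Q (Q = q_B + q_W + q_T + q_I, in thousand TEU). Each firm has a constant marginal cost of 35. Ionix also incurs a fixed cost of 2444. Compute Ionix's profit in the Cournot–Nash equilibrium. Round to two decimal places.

Each firm earns π_i = (379 - Q)q_i - 35q_i.
Setting ∂π_i/∂q_i = 0 with rivals' quantities fixed: 344 - 2q_i - Σ_{j≠i} q_j = 0.
With identical firms every q_j equals q_i, so Σ_{j≠i} q_j = 3q_i and 344 = 5q_i, giving q_i = 344/5.
Price P = 379 - 1376/5 = 519/5.
Ionix's profit: (519/5 - 35)·(344/5) - 2444 = 2289.4400.

2289.44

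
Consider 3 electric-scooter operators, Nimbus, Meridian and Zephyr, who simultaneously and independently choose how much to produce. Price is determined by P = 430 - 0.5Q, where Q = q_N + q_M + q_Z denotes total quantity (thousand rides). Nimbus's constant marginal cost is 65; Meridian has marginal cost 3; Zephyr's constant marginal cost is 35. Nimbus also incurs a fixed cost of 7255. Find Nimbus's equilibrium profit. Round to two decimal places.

2061.13

Nimbus's profit: π_N = (430 - 0.5Q)q_N - (65q_N). Setting ∂π_N/∂q_N = 0: 365 - q_N - (1/2)(q_M + q_Z) = 0.
Meridian's first-order condition: 427 - q_M - (1/2)(q_N + q_Z) = 0.
Zephyr's first-order condition: 395 - q_Z - (1/2)(q_N + q_M) = 0.
Adding the 3 first-order conditions: 1187 − 2Q = 0, so Q = 1187/2.
Back-substituting: q_N = (365 − 1187/4)/(1/2) = 273/2, q_M = (427 − 1187/4)/(1/2) = 521/2, q_Z = (395 − 1187/4)/(1/2) = 393/2.
Price P = 430 - (1/2)·(1187/2) = 533/4.
Nimbus's profit: (533/4 - 65)·(273/2) - 7255 = 2061.1250.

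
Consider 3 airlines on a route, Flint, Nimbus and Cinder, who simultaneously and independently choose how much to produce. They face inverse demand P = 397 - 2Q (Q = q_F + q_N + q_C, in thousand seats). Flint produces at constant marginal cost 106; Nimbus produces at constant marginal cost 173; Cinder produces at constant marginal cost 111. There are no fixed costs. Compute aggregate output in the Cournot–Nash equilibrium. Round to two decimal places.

Flint's profit: π_F = (397 - 2Q)q_F - (106q_F). Setting ∂π_F/∂q_F = 0: 291 - 4q_F - 2(q_N + q_C) = 0.
Nimbus's profit: π_N = (397 - 2Q)q_N - (173q_N). Setting ∂π_N/∂q_N = 0: 224 - 4q_N - 2(q_F + q_C) = 0.
Cinder's first-order condition: 286 - 4q_C - 2(q_F + q_N) = 0.
Adding the 3 conditions: 801 − 4Q − 4Q = 0, i.e. Q = 801/8.
Back-substituting: q_F = (291 − 801/4)/2 = 363/8, q_N = (224 − 801/4)/2 = 95/8, q_C = (286 − 801/4)/2 = 343/8.
Total output Q = 363/8 + 95/8 + 343/8 = 801/8.

100.13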